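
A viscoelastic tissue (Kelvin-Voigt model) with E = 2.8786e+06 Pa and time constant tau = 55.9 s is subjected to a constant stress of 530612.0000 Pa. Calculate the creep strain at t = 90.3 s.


epsilon(t) = (sigma/E) * (1 - exp(-t/tau))
sigma/E = 530612.0000 / 2.8786e+06 = 0.1843
exp(-t/tau) = exp(-90.3 / 55.9) = 0.1988
epsilon = 0.1843 * (1 - 0.1988)
epsilon = 0.1477


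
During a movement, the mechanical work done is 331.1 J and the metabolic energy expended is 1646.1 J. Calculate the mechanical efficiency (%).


eta = (W_mech / E_meta) * 100
eta = (331.1 / 1646.1) * 100
ratio = 0.2011
eta = 20.1142


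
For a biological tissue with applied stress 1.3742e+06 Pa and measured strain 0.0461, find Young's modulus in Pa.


E = stress / strain
E = 1.3742e+06 / 0.0461
E = 2.9809e+07


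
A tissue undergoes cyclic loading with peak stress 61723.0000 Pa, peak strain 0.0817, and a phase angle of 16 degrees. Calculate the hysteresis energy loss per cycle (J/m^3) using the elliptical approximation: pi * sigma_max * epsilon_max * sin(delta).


E_loss = pi * sigma_max * epsilon_max * sin(delta)
delta = 16 deg = 0.2793 rad
sin(delta) = 0.2756
E_loss = pi * 61723.0000 * 0.0817 * 0.2756
E_loss = 4366.7369


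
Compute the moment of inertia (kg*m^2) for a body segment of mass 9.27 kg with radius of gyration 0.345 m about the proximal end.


I = m * k^2
I = 9.27 * 0.345^2
k^2 = 0.1190
I = 1.1034


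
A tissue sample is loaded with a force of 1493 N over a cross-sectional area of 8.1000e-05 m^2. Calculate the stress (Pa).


stress = F / A
stress = 1493 / 8.1000e-05
stress = 1.8432e+07


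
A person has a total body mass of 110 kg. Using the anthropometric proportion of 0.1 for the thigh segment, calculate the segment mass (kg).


m_segment = body_mass * fraction
m_segment = 110 * 0.1
m_segment = 11.0000


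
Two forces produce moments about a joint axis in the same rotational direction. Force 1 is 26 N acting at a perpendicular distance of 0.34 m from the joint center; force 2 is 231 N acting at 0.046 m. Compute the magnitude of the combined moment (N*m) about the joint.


M = F1 * d1 + F2 * d2
M = 26 * 0.34 + 231 * 0.046
M = 8.8400 + 10.6260
M = 19.4660


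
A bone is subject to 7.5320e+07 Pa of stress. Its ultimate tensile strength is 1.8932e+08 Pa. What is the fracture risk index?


FRI = applied / ultimate
FRI = 7.5320e+07 / 1.8932e+08
FRI = 0.3978


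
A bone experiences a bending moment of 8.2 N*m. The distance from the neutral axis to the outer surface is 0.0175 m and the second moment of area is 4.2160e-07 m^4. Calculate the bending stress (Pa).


sigma = M * c / I
sigma = 8.2 * 0.0175 / 4.2160e-07
M * c = 0.1435
sigma = 340370.0190


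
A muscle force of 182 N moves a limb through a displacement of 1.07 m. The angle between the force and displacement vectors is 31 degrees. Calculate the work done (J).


W = F * d * cos(theta)
theta = 31 deg = 0.5411 rad
cos(theta) = 0.8572
W = 182 * 1.07 * 0.8572
W = 166.9248


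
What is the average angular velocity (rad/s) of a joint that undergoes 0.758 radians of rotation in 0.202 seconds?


omega = delta_theta / delta_t
omega = 0.758 / 0.202
omega = 3.7525


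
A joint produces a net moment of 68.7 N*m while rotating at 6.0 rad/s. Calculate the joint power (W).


P = M * omega
P = 68.7 * 6.0
P = 412.2000


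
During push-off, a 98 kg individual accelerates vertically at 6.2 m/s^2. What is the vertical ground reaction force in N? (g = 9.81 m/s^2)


GRF = m * (g + a)
GRF = 98 * (9.81 + 6.2)
GRF = 98 * 16.0100
GRF = 1568.9800


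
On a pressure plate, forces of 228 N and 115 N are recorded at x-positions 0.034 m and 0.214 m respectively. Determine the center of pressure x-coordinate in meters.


COP_x = (F1*x1 + F2*x2) / (F1 + F2)
COP_x = (228*0.034 + 115*0.214) / (228 + 115)
Numerator = 32.3620
Denominator = 343
COP_x = 0.0943


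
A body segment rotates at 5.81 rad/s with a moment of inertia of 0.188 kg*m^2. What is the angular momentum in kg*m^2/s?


L = I * omega
L = 0.188 * 5.81
L = 1.0923


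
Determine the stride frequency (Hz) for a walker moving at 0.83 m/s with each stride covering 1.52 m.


f = v / stride_length
f = 0.83 / 1.52
f = 0.5461


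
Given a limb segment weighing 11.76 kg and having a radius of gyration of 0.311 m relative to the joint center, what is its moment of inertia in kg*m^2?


I = m * k^2
I = 11.76 * 0.311^2
k^2 = 0.0967
I = 1.1374


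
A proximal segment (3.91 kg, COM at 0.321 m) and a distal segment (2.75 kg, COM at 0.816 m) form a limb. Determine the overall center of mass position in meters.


COM = (m1*x1 + m2*x2) / (m1 + m2)
COM = (3.91*0.321 + 2.75*0.816) / (3.91 + 2.75)
Numerator = 3.4991
Denominator = 6.6600
COM = 0.5254


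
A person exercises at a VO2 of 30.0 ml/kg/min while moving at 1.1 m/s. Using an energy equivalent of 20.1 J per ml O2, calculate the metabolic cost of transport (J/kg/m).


Power per kg = VO2 * 20.1 / 60
Power per kg = 30.0 * 20.1 / 60 = 10.0500 W/kg
Cost = power_per_kg / speed
Cost = 10.0500 / 1.1
Cost = 9.1364


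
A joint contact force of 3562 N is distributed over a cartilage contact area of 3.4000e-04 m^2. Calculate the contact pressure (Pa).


P = F / A
P = 3562 / 3.4000e-04
P = 1.0476e+07


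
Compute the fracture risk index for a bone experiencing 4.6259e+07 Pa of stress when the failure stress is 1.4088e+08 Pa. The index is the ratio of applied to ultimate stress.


FRI = applied / ultimate
FRI = 4.6259e+07 / 1.4088e+08
FRI = 0.3284


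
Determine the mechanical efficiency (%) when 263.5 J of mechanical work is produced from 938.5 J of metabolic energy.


eta = (W_mech / E_meta) * 100
eta = (263.5 / 938.5) * 100
ratio = 0.2808
eta = 28.0767


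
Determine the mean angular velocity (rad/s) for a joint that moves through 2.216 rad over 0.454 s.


omega = delta_theta / delta_t
omega = 2.216 / 0.454
omega = 4.8811


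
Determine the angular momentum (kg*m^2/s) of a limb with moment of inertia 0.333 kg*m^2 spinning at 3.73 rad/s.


L = I * omega
L = 0.333 * 3.73
L = 1.2421


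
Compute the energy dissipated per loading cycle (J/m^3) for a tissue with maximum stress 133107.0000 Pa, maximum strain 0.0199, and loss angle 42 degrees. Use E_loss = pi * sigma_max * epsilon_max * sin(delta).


E_loss = pi * sigma_max * epsilon_max * sin(delta)
delta = 42 deg = 0.7330 rad
sin(delta) = 0.6691
E_loss = pi * 133107.0000 * 0.0199 * 0.6691
E_loss = 5568.1989


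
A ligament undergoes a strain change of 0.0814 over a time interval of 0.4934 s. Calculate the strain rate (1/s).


strain_rate = delta_strain / delta_t
strain_rate = 0.0814 / 0.4934
strain_rate = 0.1650


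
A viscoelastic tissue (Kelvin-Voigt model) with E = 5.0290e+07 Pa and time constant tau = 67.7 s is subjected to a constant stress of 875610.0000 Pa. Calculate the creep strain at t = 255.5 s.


epsilon(t) = (sigma/E) * (1 - exp(-t/tau))
sigma/E = 875610.0000 / 5.0290e+07 = 0.0174
exp(-t/tau) = exp(-255.5 / 67.7) = 0.0230
epsilon = 0.0174 * (1 - 0.0230)
epsilon = 0.0170


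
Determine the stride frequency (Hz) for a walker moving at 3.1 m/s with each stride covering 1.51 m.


f = v / stride_length
f = 3.1 / 1.51
f = 2.0530


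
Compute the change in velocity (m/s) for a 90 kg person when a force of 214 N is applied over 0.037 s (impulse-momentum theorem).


J = F * dt = 214 * 0.037 = 7.9180 N*s
delta_v = J / m
delta_v = 7.9180 / 90
delta_v = 0.0880


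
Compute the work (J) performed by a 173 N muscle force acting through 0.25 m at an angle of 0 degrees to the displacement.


W = F * d * cos(theta)
theta = 0 deg = 0.0000 rad
cos(theta) = 1.0000
W = 173 * 0.25 * 1.0000
W = 43.2500


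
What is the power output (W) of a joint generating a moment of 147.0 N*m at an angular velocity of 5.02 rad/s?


P = M * omega
P = 147.0 * 5.02
P = 737.9400


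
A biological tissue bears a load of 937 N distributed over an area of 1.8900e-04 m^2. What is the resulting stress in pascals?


stress = F / A
stress = 937 / 1.8900e-04
stress = 4.9577e+06


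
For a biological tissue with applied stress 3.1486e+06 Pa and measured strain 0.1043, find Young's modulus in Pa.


E = stress / strain
E = 3.1486e+06 / 0.1043
E = 3.0188e+07


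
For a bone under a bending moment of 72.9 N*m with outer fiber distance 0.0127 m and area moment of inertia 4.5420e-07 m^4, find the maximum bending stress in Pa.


sigma = M * c / I
sigma = 72.9 * 0.0127 / 4.5420e-07
M * c = 0.9258
sigma = 2.0384e+06


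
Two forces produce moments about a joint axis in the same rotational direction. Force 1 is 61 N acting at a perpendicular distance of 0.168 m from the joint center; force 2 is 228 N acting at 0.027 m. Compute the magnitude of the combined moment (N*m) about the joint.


M = F1 * d1 + F2 * d2
M = 61 * 0.168 + 228 * 0.027
M = 10.2480 + 6.1560
M = 16.4040


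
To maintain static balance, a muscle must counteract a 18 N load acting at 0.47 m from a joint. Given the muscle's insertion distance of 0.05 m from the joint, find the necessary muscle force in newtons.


F_muscle = W * d_load / d_muscle
F_muscle = 18 * 0.47 / 0.05
Numerator = 8.4600
F_muscle = 169.2000


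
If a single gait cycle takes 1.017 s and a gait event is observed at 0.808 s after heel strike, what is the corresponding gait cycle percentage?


pct = (event_time / cycle_time) * 100
pct = (0.808 / 1.017) * 100
ratio = 0.7945
pct = 79.4494


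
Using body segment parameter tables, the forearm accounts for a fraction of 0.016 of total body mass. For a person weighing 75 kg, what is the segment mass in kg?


m_segment = body_mass * fraction
m_segment = 75 * 0.016
m_segment = 1.2000


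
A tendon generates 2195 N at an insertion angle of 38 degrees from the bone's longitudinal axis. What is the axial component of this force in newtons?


F_eff = F_tendon * cos(theta)
theta = 38 deg = 0.6632 rad
cos(theta) = 0.7880
F_eff = 2195 * 0.7880
F_eff = 1729.6836


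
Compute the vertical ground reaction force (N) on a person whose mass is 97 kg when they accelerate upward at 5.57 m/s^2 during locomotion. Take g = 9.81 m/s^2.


GRF = m * (g + a)
GRF = 97 * (9.81 + 5.57)
GRF = 97 * 15.3800
GRF = 1491.8600


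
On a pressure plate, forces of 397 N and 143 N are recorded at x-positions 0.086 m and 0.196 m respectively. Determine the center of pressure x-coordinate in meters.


COP_x = (F1*x1 + F2*x2) / (F1 + F2)
COP_x = (397*0.086 + 143*0.196) / (397 + 143)
Numerator = 62.1700
Denominator = 540
COP_x = 0.1151


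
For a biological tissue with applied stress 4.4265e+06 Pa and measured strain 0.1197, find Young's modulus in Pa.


E = stress / strain
E = 4.4265e+06 / 0.1197
E = 3.6980e+07


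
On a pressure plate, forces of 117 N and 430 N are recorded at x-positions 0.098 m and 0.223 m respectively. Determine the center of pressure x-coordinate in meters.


COP_x = (F1*x1 + F2*x2) / (F1 + F2)
COP_x = (117*0.098 + 430*0.223) / (117 + 430)
Numerator = 107.3560
Denominator = 547
COP_x = 0.1963


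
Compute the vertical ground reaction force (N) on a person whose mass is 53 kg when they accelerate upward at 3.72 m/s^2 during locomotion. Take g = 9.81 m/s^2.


GRF = m * (g + a)
GRF = 53 * (9.81 + 3.72)
GRF = 53 * 13.5300
GRF = 717.0900


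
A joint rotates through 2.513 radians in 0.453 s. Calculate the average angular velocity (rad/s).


omega = delta_theta / delta_t
omega = 2.513 / 0.453
omega = 5.5475


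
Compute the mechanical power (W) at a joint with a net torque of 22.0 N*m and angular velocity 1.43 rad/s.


P = M * omega
P = 22.0 * 1.43
P = 31.4600


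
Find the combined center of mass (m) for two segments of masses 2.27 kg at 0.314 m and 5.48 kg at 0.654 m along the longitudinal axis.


COM = (m1*x1 + m2*x2) / (m1 + m2)
COM = (2.27*0.314 + 5.48*0.654) / (2.27 + 5.48)
Numerator = 4.2967
Denominator = 7.7500
COM = 0.5544


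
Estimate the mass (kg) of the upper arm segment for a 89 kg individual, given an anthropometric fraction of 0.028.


m_segment = body_mass * fraction
m_segment = 89 * 0.028
m_segment = 2.4920


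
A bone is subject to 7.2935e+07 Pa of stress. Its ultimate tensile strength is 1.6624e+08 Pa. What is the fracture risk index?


FRI = applied / ultimate
FRI = 7.2935e+07 / 1.6624e+08
FRI = 0.4387


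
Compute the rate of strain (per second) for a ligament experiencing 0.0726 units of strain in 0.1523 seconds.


strain_rate = delta_strain / delta_t
strain_rate = 0.0726 / 0.1523
strain_rate = 0.4767


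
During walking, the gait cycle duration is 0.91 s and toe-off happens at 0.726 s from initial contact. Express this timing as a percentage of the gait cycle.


pct = (event_time / cycle_time) * 100
pct = (0.726 / 0.91) * 100
ratio = 0.7978
pct = 79.7802


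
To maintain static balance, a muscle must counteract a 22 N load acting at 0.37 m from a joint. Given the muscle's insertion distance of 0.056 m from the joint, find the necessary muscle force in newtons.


F_muscle = W * d_load / d_muscle
F_muscle = 22 * 0.37 / 0.056
Numerator = 8.1400
F_muscle = 145.3571


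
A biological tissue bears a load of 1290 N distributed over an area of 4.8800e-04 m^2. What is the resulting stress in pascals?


stress = F / A
stress = 1290 / 4.8800e-04
stress = 2.6434e+06


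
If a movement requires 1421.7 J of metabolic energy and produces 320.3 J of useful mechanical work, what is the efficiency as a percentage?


eta = (W_mech / E_meta) * 100
eta = (320.3 / 1421.7) * 100
ratio = 0.2253
eta = 22.5294


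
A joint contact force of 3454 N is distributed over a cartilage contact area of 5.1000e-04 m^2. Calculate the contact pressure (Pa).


P = F / A
P = 3454 / 5.1000e-04
P = 6.7725e+06


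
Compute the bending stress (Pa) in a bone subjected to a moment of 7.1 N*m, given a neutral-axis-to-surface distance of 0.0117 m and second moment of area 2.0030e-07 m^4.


sigma = M * c / I
sigma = 7.1 * 0.0117 / 2.0030e-07
M * c = 0.0831
sigma = 414727.9081


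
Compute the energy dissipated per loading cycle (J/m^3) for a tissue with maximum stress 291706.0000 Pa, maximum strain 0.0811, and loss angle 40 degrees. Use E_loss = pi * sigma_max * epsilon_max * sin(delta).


E_loss = pi * sigma_max * epsilon_max * sin(delta)
delta = 40 deg = 0.6981 rad
sin(delta) = 0.6428
E_loss = pi * 291706.0000 * 0.0811 * 0.6428
E_loss = 47773.1178


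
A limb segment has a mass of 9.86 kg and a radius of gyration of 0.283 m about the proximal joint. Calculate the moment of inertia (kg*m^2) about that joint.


I = m * k^2
I = 9.86 * 0.283^2
k^2 = 0.0801
I = 0.7897


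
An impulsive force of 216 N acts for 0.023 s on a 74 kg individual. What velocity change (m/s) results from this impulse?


J = F * dt = 216 * 0.023 = 4.9680 N*s
delta_v = J / m
delta_v = 4.9680 / 74
delta_v = 0.0671


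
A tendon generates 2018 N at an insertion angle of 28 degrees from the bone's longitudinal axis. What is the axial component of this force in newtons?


F_eff = F_tendon * cos(theta)
theta = 28 deg = 0.4887 rad
cos(theta) = 0.8829
F_eff = 2018 * 0.8829
F_eff = 1781.7882


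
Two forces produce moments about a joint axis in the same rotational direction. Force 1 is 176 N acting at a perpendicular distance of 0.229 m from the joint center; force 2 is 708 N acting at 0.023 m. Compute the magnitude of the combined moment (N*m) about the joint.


M = F1 * d1 + F2 * d2
M = 176 * 0.229 + 708 * 0.023
M = 40.3040 + 16.2840
M = 56.5880


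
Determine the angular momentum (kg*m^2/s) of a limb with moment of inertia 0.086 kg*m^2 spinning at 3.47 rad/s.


L = I * omega
L = 0.086 * 3.47
L = 0.2984


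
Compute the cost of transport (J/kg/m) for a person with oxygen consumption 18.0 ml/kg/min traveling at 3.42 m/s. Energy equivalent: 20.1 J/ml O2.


Power per kg = VO2 * 20.1 / 60
Power per kg = 18.0 * 20.1 / 60 = 6.0300 W/kg
Cost = power_per_kg / speed
Cost = 6.0300 / 3.42
Cost = 1.7632


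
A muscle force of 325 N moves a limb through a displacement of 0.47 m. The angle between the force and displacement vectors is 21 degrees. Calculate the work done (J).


W = F * d * cos(theta)
theta = 21 deg = 0.3665 rad
cos(theta) = 0.9336
W = 325 * 0.47 * 0.9336
W = 142.6044


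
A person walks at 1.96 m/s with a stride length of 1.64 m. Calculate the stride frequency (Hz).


f = v / stride_length
f = 1.96 / 1.64
f = 1.1951


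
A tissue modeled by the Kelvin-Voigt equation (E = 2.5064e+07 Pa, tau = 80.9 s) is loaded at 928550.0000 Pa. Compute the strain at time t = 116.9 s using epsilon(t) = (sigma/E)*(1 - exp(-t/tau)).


epsilon(t) = (sigma/E) * (1 - exp(-t/tau))
sigma/E = 928550.0000 / 2.5064e+07 = 0.0370
exp(-t/tau) = exp(-116.9 / 80.9) = 0.2357
epsilon = 0.0370 * (1 - 0.2357)
epsilon = 0.0283


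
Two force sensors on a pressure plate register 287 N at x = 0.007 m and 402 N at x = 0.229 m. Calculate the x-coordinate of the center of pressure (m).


COP_x = (F1*x1 + F2*x2) / (F1 + F2)
COP_x = (287*0.007 + 402*0.229) / (287 + 402)
Numerator = 94.0670
Denominator = 689
COP_x = 0.1365


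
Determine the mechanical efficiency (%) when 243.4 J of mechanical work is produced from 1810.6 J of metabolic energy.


eta = (W_mech / E_meta) * 100
eta = (243.4 / 1810.6) * 100
ratio = 0.1344
eta = 13.4431


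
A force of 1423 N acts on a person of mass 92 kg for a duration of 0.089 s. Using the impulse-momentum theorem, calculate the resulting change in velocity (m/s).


J = F * dt = 1423 * 0.089 = 126.6470 N*s
delta_v = J / m
delta_v = 126.6470 / 92
delta_v = 1.3766


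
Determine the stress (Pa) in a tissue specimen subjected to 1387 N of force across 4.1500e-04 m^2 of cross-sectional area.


stress = F / A
stress = 1387 / 4.1500e-04
stress = 3.3422e+06


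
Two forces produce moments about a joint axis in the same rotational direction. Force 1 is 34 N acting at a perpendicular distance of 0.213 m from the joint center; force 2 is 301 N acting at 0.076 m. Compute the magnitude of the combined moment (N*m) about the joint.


M = F1 * d1 + F2 * d2
M = 34 * 0.213 + 301 * 0.076
M = 7.2420 + 22.8760
M = 30.1180


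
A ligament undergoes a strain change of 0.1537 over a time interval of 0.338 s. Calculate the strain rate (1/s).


strain_rate = delta_strain / delta_t
strain_rate = 0.1537 / 0.338
strain_rate = 0.4547


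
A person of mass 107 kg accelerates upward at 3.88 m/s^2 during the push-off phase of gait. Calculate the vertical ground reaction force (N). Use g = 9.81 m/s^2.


GRF = m * (g + a)
GRF = 107 * (9.81 + 3.88)
GRF = 107 * 13.6900
GRF = 1464.8300


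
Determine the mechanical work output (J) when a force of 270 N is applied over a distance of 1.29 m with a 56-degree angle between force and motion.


W = F * d * cos(theta)
theta = 56 deg = 0.9774 rad
cos(theta) = 0.5592
W = 270 * 1.29 * 0.5592
W = 194.7669


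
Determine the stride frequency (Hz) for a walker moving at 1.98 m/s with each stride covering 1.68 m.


f = v / stride_length
f = 1.98 / 1.68
f = 1.1786


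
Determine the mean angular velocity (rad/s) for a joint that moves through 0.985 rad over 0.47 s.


omega = delta_theta / delta_t
omega = 0.985 / 0.47
omega = 2.0957


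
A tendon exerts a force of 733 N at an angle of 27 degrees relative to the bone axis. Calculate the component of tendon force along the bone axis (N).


F_eff = F_tendon * cos(theta)
theta = 27 deg = 0.4712 rad
cos(theta) = 0.8910
F_eff = 733 * 0.8910
F_eff = 653.1078


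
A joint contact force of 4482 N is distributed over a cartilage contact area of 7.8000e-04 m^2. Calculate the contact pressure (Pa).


P = F / A
P = 4482 / 7.8000e-04
P = 5.7462e+06


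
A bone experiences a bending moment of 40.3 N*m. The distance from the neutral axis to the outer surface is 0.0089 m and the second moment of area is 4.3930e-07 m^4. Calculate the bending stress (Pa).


sigma = M * c / I
sigma = 40.3 * 0.0089 / 4.3930e-07
M * c = 0.3587
sigma = 816458.0014


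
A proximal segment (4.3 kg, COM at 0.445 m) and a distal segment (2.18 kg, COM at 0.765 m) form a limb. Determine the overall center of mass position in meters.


COM = (m1*x1 + m2*x2) / (m1 + m2)
COM = (4.3*0.445 + 2.18*0.765) / (4.3 + 2.18)
Numerator = 3.5812
Denominator = 6.4800
COM = 0.5527


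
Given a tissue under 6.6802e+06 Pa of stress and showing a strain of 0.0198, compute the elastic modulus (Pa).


E = stress / strain
E = 6.6802e+06 / 0.0198
E = 3.3738e+08


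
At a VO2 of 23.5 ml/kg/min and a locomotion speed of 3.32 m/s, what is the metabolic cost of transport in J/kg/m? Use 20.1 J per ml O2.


Power per kg = VO2 * 20.1 / 60
Power per kg = 23.5 * 20.1 / 60 = 7.8725 W/kg
Cost = power_per_kg / speed
Cost = 7.8725 / 3.32
Cost = 2.3712


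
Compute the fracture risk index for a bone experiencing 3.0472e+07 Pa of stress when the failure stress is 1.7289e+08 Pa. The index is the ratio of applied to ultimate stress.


FRI = applied / ultimate
FRI = 3.0472e+07 / 1.7289e+08
FRI = 0.1763


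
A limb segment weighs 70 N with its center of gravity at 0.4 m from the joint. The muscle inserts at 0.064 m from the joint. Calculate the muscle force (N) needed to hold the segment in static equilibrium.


F_muscle = W * d_load / d_muscle
F_muscle = 70 * 0.4 / 0.064
Numerator = 28.0000
F_muscle = 437.5000


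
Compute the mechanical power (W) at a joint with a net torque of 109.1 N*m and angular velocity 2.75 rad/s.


P = M * omega
P = 109.1 * 2.75
P = 300.0250


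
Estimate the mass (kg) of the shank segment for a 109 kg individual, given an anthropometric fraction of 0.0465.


m_segment = body_mass * fraction
m_segment = 109 * 0.0465
m_segment = 5.0685


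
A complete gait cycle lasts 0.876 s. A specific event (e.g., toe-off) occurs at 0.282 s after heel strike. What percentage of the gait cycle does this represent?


pct = (event_time / cycle_time) * 100
pct = (0.282 / 0.876) * 100
ratio = 0.3219
pct = 32.1918


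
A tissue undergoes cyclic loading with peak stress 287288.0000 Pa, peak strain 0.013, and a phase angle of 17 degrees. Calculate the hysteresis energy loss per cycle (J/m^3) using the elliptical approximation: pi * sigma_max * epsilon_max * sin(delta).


E_loss = pi * sigma_max * epsilon_max * sin(delta)
delta = 17 deg = 0.2967 rad
sin(delta) = 0.2924
E_loss = pi * 287288.0000 * 0.013 * 0.2924
E_loss = 3430.4102


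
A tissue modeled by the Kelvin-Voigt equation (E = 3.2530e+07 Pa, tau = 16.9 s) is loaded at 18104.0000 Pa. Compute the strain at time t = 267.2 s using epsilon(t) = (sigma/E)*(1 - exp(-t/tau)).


epsilon(t) = (sigma/E) * (1 - exp(-t/tau))
sigma/E = 18104.0000 / 3.2530e+07 = 5.5653e-04
exp(-t/tau) = exp(-267.2 / 16.9) = 1.3599e-07
epsilon = 5.5653e-04 * (1 - 1.3599e-07)
epsilon = 5.5653e-04


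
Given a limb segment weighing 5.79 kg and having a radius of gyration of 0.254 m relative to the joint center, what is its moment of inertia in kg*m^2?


I = m * k^2
I = 5.79 * 0.254^2
k^2 = 0.0645
I = 0.3735


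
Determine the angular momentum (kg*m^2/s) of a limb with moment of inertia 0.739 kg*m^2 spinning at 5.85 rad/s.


L = I * omega
L = 0.739 * 5.85
L = 4.3232


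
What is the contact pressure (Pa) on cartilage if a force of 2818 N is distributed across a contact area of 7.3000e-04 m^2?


P = F / A
P = 2818 / 7.3000e-04
P = 3.8603e+06


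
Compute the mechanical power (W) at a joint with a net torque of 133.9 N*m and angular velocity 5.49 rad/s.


P = M * omega
P = 133.9 * 5.49
P = 735.1110


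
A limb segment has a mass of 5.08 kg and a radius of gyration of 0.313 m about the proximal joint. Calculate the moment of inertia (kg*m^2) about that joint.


I = m * k^2
I = 5.08 * 0.313^2
k^2 = 0.0980
I = 0.4977


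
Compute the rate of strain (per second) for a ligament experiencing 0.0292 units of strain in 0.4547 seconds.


strain_rate = delta_strain / delta_t
strain_rate = 0.0292 / 0.4547
strain_rate = 0.0642


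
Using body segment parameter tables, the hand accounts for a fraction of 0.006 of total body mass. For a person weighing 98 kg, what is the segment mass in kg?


m_segment = body_mass * fraction
m_segment = 98 * 0.006
m_segment = 0.5880


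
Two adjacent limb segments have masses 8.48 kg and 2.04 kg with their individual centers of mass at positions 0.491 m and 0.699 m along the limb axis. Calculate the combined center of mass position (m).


COM = (m1*x1 + m2*x2) / (m1 + m2)
COM = (8.48*0.491 + 2.04*0.699) / (8.48 + 2.04)
Numerator = 5.5896
Denominator = 10.5200
COM = 0.5313


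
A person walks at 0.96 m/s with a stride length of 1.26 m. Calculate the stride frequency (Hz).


f = v / stride_length
f = 0.96 / 1.26
f = 0.7619


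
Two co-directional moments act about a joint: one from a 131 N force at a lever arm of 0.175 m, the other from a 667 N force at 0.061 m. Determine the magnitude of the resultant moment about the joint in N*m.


M = F1 * d1 + F2 * d2
M = 131 * 0.175 + 667 * 0.061
M = 22.9250 + 40.6870
M = 63.6120


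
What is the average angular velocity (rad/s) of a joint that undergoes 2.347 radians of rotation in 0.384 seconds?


omega = delta_theta / delta_t
omega = 2.347 / 0.384
omega = 6.1120


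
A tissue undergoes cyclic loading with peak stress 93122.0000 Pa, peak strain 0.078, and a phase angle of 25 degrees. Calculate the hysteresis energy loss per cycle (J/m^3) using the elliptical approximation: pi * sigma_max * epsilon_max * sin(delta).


E_loss = pi * sigma_max * epsilon_max * sin(delta)
delta = 25 deg = 0.4363 rad
sin(delta) = 0.4226
E_loss = pi * 93122.0000 * 0.078 * 0.4226
E_loss = 9643.7297


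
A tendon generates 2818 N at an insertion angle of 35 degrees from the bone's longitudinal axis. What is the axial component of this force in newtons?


F_eff = F_tendon * cos(theta)
theta = 35 deg = 0.6109 rad
cos(theta) = 0.8192
F_eff = 2818 * 0.8192
F_eff = 2308.3705


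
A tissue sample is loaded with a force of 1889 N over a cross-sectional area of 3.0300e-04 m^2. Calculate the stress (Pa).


stress = F / A
stress = 1889 / 3.0300e-04
stress = 6.2343e+06


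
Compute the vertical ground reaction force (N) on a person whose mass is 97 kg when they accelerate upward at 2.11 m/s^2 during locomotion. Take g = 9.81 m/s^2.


GRF = m * (g + a)
GRF = 97 * (9.81 + 2.11)
GRF = 97 * 11.9200
GRF = 1156.2400


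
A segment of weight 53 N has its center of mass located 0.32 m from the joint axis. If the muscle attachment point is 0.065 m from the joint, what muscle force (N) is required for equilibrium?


F_muscle = W * d_load / d_muscle
F_muscle = 53 * 0.32 / 0.065
Numerator = 16.9600
F_muscle = 260.9231


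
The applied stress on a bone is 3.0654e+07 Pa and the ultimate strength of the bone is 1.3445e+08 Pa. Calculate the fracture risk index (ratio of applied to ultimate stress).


FRI = applied / ultimate
FRI = 3.0654e+07 / 1.3445e+08
FRI = 0.2280


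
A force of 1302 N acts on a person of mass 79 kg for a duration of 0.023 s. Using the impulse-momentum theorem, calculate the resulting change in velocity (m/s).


J = F * dt = 1302 * 0.023 = 29.9460 N*s
delta_v = J / m
delta_v = 29.9460 / 79
delta_v = 0.3791


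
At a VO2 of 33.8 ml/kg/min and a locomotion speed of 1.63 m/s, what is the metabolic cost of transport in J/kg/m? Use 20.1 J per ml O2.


Power per kg = VO2 * 20.1 / 60
Power per kg = 33.8 * 20.1 / 60 = 11.3230 W/kg
Cost = power_per_kg / speed
Cost = 11.3230 / 1.63
Cost = 6.9466


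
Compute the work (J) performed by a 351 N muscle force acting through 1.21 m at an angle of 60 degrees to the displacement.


W = F * d * cos(theta)
theta = 60 deg = 1.0472 rad
cos(theta) = 0.5000
W = 351 * 1.21 * 0.5000
W = 212.3550


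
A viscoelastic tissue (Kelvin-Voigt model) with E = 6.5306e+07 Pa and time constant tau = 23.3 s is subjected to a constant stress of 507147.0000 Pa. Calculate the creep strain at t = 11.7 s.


epsilon(t) = (sigma/E) * (1 - exp(-t/tau))
sigma/E = 507147.0000 / 6.5306e+07 = 0.0078
exp(-t/tau) = exp(-11.7 / 23.3) = 0.6052
epsilon = 0.0078 * (1 - 0.6052)
epsilon = 0.0031


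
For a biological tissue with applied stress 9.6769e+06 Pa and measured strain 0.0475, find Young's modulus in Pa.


E = stress / strain
E = 9.6769e+06 / 0.0475
E = 2.0372e+08


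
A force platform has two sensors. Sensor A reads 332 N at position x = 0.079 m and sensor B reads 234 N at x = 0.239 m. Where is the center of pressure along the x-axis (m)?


COP_x = (F1*x1 + F2*x2) / (F1 + F2)
COP_x = (332*0.079 + 234*0.239) / (332 + 234)
Numerator = 82.1540
Denominator = 566
COP_x = 0.1451


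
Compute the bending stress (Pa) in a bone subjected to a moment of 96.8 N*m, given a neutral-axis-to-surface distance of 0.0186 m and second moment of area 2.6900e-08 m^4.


sigma = M * c / I
sigma = 96.8 * 0.0186 / 2.6900e-08
M * c = 1.8005
sigma = 6.6932e+07


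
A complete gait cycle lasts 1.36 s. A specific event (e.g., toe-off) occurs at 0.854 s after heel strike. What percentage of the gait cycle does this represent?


pct = (event_time / cycle_time) * 100
pct = (0.854 / 1.36) * 100
ratio = 0.6279
pct = 62.7941


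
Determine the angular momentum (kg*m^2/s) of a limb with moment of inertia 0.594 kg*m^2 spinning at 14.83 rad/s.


L = I * omega
L = 0.594 * 14.83
L = 8.8090


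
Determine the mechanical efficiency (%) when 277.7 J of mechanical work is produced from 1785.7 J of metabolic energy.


eta = (W_mech / E_meta) * 100
eta = (277.7 / 1785.7) * 100
ratio = 0.1555
eta = 15.5513


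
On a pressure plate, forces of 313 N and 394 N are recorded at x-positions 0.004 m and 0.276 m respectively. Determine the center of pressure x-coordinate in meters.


COP_x = (F1*x1 + F2*x2) / (F1 + F2)
COP_x = (313*0.004 + 394*0.276) / (313 + 394)
Numerator = 109.9960
Denominator = 707
COP_x = 0.1556


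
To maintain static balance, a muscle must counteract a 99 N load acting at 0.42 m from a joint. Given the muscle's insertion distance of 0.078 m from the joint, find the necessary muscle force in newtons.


F_muscle = W * d_load / d_muscle
F_muscle = 99 * 0.42 / 0.078
Numerator = 41.5800
F_muscle = 533.0769


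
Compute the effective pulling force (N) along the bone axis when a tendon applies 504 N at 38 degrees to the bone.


F_eff = F_tendon * cos(theta)
theta = 38 deg = 0.6632 rad
cos(theta) = 0.7880
F_eff = 504 * 0.7880
F_eff = 397.1574


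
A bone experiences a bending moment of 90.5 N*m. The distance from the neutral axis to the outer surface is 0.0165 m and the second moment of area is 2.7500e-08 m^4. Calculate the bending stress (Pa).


sigma = M * c / I
sigma = 90.5 * 0.0165 / 2.7500e-08
M * c = 1.4932
sigma = 5.4300e+07


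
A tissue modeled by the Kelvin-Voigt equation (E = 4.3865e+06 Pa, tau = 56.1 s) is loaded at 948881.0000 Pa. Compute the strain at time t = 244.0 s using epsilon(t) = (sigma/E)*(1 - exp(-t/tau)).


epsilon(t) = (sigma/E) * (1 - exp(-t/tau))
sigma/E = 948881.0000 / 4.3865e+06 = 0.2163
exp(-t/tau) = exp(-244.0 / 56.1) = 0.0129
epsilon = 0.2163 * (1 - 0.0129)
epsilon = 0.2135


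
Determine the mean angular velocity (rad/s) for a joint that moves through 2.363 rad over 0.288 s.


omega = delta_theta / delta_t
omega = 2.363 / 0.288
omega = 8.2049


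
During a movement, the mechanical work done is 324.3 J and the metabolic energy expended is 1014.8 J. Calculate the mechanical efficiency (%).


eta = (W_mech / E_meta) * 100
eta = (324.3 / 1014.8) * 100
ratio = 0.3196
eta = 31.9570


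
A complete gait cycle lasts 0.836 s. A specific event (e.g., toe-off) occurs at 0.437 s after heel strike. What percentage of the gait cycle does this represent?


pct = (event_time / cycle_time) * 100
pct = (0.437 / 0.836) * 100
ratio = 0.5227
pct = 52.2727


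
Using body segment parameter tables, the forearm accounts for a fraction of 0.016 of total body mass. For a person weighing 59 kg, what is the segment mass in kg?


m_segment = body_mass * fraction
m_segment = 59 * 0.016
m_segment = 0.9440


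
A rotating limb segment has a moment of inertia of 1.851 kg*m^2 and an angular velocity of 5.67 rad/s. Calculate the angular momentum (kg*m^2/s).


L = I * omega
L = 1.851 * 5.67
L = 10.4952


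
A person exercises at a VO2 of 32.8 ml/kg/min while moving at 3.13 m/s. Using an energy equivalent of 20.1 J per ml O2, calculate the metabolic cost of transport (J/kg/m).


Power per kg = VO2 * 20.1 / 60
Power per kg = 32.8 * 20.1 / 60 = 10.9880 W/kg
Cost = power_per_kg / speed
Cost = 10.9880 / 3.13
Cost = 3.5105


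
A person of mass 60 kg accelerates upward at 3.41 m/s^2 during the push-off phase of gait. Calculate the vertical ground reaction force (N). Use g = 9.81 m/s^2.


GRF = m * (g + a)
GRF = 60 * (9.81 + 3.41)
GRF = 60 * 13.2200
GRF = 793.2000


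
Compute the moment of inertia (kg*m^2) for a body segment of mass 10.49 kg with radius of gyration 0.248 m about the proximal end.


I = m * k^2
I = 10.49 * 0.248^2
k^2 = 0.0615
I = 0.6452


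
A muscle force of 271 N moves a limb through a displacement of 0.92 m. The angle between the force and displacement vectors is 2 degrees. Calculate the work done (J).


W = F * d * cos(theta)
theta = 2 deg = 0.0349 rad
cos(theta) = 0.9994
W = 271 * 0.92 * 0.9994
W = 249.1681


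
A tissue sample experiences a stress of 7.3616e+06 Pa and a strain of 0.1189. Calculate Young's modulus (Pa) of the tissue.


E = stress / strain
E = 7.3616e+06 / 0.1189
E = 6.1914e+07


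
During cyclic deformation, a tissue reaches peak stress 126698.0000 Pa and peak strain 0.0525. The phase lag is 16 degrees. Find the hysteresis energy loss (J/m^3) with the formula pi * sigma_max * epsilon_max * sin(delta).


E_loss = pi * sigma_max * epsilon_max * sin(delta)
delta = 16 deg = 0.2793 rad
sin(delta) = 0.2756
E_loss = pi * 126698.0000 * 0.0525 * 0.2756
E_loss = 5759.9274


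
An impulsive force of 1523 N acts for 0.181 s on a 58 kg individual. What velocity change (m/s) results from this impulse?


J = F * dt = 1523 * 0.181 = 275.6630 N*s
delta_v = J / m
delta_v = 275.6630 / 58
delta_v = 4.7528


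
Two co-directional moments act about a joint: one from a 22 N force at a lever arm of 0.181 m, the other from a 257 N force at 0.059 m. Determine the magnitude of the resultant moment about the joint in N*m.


M = F1 * d1 + F2 * d2
M = 22 * 0.181 + 257 * 0.059
M = 3.9820 + 15.1630
M = 19.1450


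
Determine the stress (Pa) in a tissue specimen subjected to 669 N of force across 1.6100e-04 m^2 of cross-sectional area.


stress = F / A
stress = 669 / 1.6100e-04
stress = 4.1553e+06


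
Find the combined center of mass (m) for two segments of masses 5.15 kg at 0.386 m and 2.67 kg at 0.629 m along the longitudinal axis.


COM = (m1*x1 + m2*x2) / (m1 + m2)
COM = (5.15*0.386 + 2.67*0.629) / (5.15 + 2.67)
Numerator = 3.6673
Denominator = 7.8200
COM = 0.4690


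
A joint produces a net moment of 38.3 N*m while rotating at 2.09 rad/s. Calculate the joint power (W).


P = M * omega
P = 38.3 * 2.09
P = 80.0470


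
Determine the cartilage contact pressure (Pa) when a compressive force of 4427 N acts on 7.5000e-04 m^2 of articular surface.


P = F / A
P = 4427 / 7.5000e-04
P = 5.9027e+06


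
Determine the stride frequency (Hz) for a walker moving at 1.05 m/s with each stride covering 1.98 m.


f = v / stride_length
f = 1.05 / 1.98
f = 0.5303


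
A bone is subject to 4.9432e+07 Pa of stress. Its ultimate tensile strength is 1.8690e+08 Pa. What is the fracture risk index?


FRI = applied / ultimate
FRI = 4.9432e+07 / 1.8690e+08
FRI = 0.2645


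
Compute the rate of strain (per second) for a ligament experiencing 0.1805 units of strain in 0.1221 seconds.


strain_rate = delta_strain / delta_t
strain_rate = 0.1805 / 0.1221
strain_rate = 1.4783


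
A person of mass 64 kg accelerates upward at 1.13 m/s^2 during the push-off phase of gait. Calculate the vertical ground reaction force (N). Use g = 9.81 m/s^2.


GRF = m * (g + a)
GRF = 64 * (9.81 + 1.13)
GRF = 64 * 10.9400
GRF = 700.1600


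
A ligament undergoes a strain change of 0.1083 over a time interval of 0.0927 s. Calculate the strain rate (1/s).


strain_rate = delta_strain / delta_t
strain_rate = 0.1083 / 0.0927
strain_rate = 1.1683


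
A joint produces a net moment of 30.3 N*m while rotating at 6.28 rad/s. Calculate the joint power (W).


P = M * omega
P = 30.3 * 6.28
P = 190.2840


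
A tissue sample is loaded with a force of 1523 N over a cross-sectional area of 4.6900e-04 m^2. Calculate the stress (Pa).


stress = F / A
stress = 1523 / 4.6900e-04
stress = 3.2473e+06


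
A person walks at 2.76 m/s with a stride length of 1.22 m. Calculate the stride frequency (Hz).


f = v / stride_length
f = 2.76 / 1.22
f = 2.2623


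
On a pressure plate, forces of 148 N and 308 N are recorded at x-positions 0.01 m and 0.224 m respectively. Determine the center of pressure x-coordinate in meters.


COP_x = (F1*x1 + F2*x2) / (F1 + F2)
COP_x = (148*0.01 + 308*0.224) / (148 + 308)
Numerator = 70.4720
Denominator = 456
COP_x = 0.1545


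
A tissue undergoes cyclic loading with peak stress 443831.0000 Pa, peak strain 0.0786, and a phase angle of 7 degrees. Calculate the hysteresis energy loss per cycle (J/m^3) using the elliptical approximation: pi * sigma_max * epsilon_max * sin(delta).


E_loss = pi * sigma_max * epsilon_max * sin(delta)
delta = 7 deg = 0.1222 rad
sin(delta) = 0.1219
E_loss = pi * 443831.0000 * 0.0786 * 0.1219
E_loss = 13356.2495


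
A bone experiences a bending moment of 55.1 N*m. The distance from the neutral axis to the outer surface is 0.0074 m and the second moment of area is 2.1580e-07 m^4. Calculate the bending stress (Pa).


sigma = M * c / I
sigma = 55.1 * 0.0074 / 2.1580e-07
M * c = 0.4077
sigma = 1.8894e+06


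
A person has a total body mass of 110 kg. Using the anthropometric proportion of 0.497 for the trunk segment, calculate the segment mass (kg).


m_segment = body_mass * fraction
m_segment = 110 * 0.497
m_segment = 54.6700


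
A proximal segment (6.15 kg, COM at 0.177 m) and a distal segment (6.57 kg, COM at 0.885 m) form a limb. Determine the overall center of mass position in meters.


COM = (m1*x1 + m2*x2) / (m1 + m2)
COM = (6.15*0.177 + 6.57*0.885) / (6.15 + 6.57)
Numerator = 6.9030
Denominator = 12.7200
COM = 0.5427


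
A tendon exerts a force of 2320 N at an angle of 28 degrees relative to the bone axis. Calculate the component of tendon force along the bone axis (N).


F_eff = F_tendon * cos(theta)
theta = 28 deg = 0.4887 rad
cos(theta) = 0.8829
F_eff = 2320 * 0.8829
F_eff = 2048.4384


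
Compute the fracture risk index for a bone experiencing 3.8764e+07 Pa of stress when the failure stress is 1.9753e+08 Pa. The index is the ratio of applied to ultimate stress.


FRI = applied / ultimate
FRI = 3.8764e+07 / 1.9753e+08
FRI = 0.1962


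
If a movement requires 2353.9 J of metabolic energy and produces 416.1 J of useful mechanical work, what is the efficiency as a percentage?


eta = (W_mech / E_meta) * 100
eta = (416.1 / 2353.9) * 100
ratio = 0.1768
eta = 17.6770


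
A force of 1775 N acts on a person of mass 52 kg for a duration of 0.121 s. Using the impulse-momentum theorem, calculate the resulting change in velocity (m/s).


J = F * dt = 1775 * 0.121 = 214.7750 N*s
delta_v = J / m
delta_v = 214.7750 / 52
delta_v = 4.1303


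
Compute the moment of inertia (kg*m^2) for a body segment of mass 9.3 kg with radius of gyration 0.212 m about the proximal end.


I = m * k^2
I = 9.3 * 0.212^2
k^2 = 0.0449
I = 0.4180


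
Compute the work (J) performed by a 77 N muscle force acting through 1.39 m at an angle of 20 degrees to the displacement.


W = F * d * cos(theta)
theta = 20 deg = 0.3491 rad
cos(theta) = 0.9397
W = 77 * 1.39 * 0.9397
W = 100.5753
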